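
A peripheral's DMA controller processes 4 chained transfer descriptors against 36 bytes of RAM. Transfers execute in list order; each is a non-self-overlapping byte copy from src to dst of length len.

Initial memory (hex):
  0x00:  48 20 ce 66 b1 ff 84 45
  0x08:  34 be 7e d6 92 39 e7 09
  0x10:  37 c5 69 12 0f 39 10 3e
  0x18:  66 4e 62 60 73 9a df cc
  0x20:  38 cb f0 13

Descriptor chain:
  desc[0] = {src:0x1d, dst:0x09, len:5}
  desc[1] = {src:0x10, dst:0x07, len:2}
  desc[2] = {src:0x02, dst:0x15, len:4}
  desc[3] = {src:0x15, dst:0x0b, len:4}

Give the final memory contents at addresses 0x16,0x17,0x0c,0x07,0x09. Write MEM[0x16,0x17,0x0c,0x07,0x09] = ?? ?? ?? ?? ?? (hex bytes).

MEM[0x16,0x17,0x0c,0x07,0x09] = 66 b1 66 37 9a

D0: mem[0x09..0x0d] <- [9a df cc 38 cb]
D1: mem[0x07..0x08] <- [37 c5]
D2: mem[0x15..0x18] <- [ce 66 b1 ff]
D3: mem[0x0b..0x0e] <- [ce 66 b1 ff]
query mem[0x16]=0x66, mem[0x17]=0xb1, mem[0x0c]=0x66, mem[0x07]=0x37, mem[0x09]=0x9a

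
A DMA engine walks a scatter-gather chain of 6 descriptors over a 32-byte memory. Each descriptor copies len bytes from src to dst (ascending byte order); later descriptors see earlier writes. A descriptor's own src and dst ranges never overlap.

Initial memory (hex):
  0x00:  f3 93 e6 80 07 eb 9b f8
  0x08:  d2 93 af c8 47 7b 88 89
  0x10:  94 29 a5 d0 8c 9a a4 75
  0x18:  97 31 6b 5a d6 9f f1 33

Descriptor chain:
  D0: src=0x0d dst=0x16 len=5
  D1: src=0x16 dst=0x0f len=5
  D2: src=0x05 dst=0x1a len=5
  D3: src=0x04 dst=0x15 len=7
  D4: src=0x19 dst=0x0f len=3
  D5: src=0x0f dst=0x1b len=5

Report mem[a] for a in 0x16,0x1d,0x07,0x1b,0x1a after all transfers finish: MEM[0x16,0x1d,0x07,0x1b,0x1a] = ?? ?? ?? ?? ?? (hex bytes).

[0] 0x0d->0x16 len=5 : 7b 88 89 94 29
[1] 0x16->0x0f len=5 : 7b 88 89 94 29
[2] 0x05->0x1a len=5 : eb 9b f8 d2 93
[3] 0x04->0x15 len=7 : 07 eb 9b f8 d2 93 af
[4] 0x19->0x0f len=3 : d2 93 af
[5] 0x0f->0x1b len=5 : d2 93 af 94 29
query mem[0x16]=0xeb, mem[0x1d]=0xaf, mem[0x07]=0xf8, mem[0x1b]=0xd2, mem[0x1a]=0x93

MEM[0x16,0x1d,0x07,0x1b,0x1a] = eb af f8 d2 93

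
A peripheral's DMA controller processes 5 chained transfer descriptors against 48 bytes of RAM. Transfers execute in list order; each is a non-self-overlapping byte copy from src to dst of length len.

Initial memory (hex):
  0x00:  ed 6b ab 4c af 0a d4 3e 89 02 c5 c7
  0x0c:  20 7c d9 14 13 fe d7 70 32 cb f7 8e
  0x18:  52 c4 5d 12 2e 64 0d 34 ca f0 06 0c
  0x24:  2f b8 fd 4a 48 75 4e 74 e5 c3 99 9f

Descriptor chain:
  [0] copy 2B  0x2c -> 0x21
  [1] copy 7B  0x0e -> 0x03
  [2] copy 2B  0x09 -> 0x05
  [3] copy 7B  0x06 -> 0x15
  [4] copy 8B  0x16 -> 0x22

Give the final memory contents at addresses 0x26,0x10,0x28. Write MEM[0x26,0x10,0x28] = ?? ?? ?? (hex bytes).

MEM[0x26,0x10,0x28] = c7 13 2e

#0 dst[0x21+2] := {0xe5,0xc3}
#1 dst[0x03+7] := {0xd9,0x14,0x13,0xfe,0xd7,0x70,0x32}
#2 dst[0x05+2] := {0x32,0xc5}
#3 dst[0x15+7] := {0xc5,0xd7,0x70,0x32,0xc5,0xc7,0x20}
#4 dst[0x22+8] := {0xd7,0x70,0x32,0xc5,0xc7,0x20,0x2e,0x64}
query mem[0x26]=0xc7, mem[0x10]=0x13, mem[0x28]=0x2e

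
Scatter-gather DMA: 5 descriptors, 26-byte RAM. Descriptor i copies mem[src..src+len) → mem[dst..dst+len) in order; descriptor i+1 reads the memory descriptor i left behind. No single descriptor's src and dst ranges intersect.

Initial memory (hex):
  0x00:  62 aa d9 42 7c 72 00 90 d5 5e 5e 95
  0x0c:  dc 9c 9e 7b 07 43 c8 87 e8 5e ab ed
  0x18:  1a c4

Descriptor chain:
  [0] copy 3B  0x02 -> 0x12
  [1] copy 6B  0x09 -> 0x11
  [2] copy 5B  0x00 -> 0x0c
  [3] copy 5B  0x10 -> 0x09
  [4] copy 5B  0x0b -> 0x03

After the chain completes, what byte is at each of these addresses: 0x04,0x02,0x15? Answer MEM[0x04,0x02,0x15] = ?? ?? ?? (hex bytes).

  after D0: wrote 3B at 0x12 = d9427c
  after D1: wrote 6B at 0x11 = 5e5e95dc9c9e
  after D2: wrote 5B at 0x0c = 62aad9427c
  after D3: wrote 5B at 0x09 = 7c5e5e95dc
  after D4: wrote 5B at 0x03 = 5e95dcd942
query mem[0x04]=0x95, mem[0x02]=0xd9, mem[0x15]=0x9c

MEM[0x04,0x02,0x15] = 95 d9 9c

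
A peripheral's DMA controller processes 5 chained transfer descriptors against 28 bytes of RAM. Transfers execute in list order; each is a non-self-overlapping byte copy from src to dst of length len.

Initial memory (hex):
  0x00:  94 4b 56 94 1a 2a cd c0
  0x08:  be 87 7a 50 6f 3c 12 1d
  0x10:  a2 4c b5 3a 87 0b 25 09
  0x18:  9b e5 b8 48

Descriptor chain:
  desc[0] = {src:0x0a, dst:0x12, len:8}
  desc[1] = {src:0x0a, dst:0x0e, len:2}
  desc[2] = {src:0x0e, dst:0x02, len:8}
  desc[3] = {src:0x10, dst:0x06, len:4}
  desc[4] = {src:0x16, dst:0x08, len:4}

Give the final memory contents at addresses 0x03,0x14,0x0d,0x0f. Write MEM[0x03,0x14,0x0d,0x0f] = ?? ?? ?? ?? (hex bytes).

MEM[0x03,0x14,0x0d,0x0f] = 50 6f 3c 50

  after D0: wrote 8B at 0x12 = 7a506f3c121da24c
  after D1: wrote 2B at 0x0e = 7a50
  after D2: wrote 8B at 0x02 = 7a50a24c7a506f3c
  after D3: wrote 4B at 0x06 = a24c7a50
  after D4: wrote 4B at 0x08 = 121da24c
query mem[0x03]=0x50, mem[0x14]=0x6f, mem[0x0d]=0x3c, mem[0x0f]=0x50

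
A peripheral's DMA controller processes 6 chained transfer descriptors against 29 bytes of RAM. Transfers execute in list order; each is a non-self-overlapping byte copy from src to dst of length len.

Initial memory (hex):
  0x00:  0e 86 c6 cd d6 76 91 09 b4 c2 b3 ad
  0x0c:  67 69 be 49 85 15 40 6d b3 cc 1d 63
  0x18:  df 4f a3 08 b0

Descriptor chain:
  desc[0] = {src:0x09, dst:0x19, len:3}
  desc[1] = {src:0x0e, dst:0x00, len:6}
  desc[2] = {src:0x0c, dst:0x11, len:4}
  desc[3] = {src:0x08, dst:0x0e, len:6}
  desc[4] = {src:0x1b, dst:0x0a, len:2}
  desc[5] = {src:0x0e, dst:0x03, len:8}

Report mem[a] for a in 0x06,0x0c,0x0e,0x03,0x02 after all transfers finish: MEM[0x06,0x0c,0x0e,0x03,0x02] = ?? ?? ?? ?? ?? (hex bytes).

[0] 0x09->0x19 len=3 : c2 b3 ad
[1] 0x0e->0x00 len=6 : be 49 85 15 40 6d
[2] 0x0c->0x11 len=4 : 67 69 be 49
[3] 0x08->0x0e len=6 : b4 c2 b3 ad 67 69
[4] 0x1b->0x0a len=2 : ad b0
[5] 0x0e->0x03 len=8 : b4 c2 b3 ad 67 69 49 cc
query mem[0x06]=0xad, mem[0x0c]=0x67, mem[0x0e]=0xb4, mem[0x03]=0xb4, mem[0x02]=0x85

MEM[0x06,0x0c,0x0e,0x03,0x02] = ad 67 b4 b4 85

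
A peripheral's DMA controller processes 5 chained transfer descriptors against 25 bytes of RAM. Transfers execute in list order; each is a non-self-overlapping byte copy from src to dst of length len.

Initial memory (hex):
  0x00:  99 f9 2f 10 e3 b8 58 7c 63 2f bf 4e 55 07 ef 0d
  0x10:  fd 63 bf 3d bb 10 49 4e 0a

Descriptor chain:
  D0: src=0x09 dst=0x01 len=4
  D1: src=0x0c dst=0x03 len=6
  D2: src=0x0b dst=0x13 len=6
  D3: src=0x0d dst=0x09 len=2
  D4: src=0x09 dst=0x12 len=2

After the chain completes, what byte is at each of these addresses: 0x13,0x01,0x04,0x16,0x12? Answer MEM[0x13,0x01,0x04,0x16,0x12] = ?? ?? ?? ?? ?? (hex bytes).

MEM[0x13,0x01,0x04,0x16,0x12] = ef 2f 07 ef 07

#0 dst[0x01+4] := {0x2f,0xbf,0x4e,0x55}
#1 dst[0x03+6] := {0x55,0x07,0xef,0x0d,0xfd,0x63}
#2 dst[0x13+6] := {0x4e,0x55,0x07,0xef,0x0d,0xfd}
#3 dst[0x09+2] := {0x07,0xef}
#4 dst[0x12+2] := {0x07,0xef}
query mem[0x13]=0xef, mem[0x01]=0x2f, mem[0x04]=0x07, mem[0x16]=0xef, mem[0x12]=0x07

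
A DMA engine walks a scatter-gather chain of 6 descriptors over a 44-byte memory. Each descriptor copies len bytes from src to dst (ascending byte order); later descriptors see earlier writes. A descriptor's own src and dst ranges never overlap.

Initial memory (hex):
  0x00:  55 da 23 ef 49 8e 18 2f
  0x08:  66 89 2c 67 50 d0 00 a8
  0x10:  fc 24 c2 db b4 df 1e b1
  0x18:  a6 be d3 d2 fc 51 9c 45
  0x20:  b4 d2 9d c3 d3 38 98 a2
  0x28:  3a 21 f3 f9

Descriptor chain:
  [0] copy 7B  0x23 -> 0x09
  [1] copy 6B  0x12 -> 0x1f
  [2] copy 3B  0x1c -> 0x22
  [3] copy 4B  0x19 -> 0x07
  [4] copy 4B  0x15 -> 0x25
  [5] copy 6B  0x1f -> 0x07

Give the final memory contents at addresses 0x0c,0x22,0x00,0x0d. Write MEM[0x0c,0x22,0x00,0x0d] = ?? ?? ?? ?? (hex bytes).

MEM[0x0c,0x22,0x00,0x0d] = 9c fc 55 a2

[0] 0x23->0x09 len=7 : c3 d3 38 98 a2 3a 21
[1] 0x12->0x1f len=6 : c2 db b4 df 1e b1
[2] 0x1c->0x22 len=3 : fc 51 9c
[3] 0x19->0x07 len=4 : be d3 d2 fc
[4] 0x15->0x25 len=4 : df 1e b1 a6
[5] 0x1f->0x07 len=6 : c2 db b4 fc 51 9c
query mem[0x0c]=0x9c, mem[0x22]=0xfc, mem[0x00]=0x55, mem[0x0d]=0xa2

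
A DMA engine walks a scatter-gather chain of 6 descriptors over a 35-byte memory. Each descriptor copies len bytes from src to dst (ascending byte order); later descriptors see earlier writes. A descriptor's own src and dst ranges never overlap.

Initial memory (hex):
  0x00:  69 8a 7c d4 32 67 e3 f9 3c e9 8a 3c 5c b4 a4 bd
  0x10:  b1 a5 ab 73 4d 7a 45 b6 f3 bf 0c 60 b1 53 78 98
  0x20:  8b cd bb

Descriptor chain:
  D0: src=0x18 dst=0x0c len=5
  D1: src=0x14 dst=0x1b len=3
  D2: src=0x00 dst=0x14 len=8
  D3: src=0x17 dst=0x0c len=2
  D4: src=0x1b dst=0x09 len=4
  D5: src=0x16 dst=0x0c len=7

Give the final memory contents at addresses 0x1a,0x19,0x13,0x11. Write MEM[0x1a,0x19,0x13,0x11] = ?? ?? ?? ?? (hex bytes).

MEM[0x1a,0x19,0x13,0x11] = e3 67 73 f9

[0] 0x18->0x0c len=5 : f3 bf 0c 60 b1
[1] 0x14->0x1b len=3 : 4d 7a 45
[2] 0x00->0x14 len=8 : 69 8a 7c d4 32 67 e3 f9
[3] 0x17->0x0c len=2 : d4 32
[4] 0x1b->0x09 len=4 : f9 7a 45 78
[5] 0x16->0x0c len=7 : 7c d4 32 67 e3 f9 7a
query mem[0x1a]=0xe3, mem[0x19]=0x67, mem[0x13]=0x73, mem[0x11]=0xf9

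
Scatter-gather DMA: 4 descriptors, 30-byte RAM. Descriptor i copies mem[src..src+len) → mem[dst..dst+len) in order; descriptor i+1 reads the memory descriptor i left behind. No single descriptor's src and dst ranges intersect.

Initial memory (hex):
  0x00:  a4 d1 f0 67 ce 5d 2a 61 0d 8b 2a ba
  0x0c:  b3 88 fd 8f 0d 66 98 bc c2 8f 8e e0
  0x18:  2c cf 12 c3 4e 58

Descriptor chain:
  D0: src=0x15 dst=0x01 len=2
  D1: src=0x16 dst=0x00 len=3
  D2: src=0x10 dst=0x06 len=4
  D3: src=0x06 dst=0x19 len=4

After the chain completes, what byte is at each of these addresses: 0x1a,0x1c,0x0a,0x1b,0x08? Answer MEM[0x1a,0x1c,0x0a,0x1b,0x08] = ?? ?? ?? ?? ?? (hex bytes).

#0 dst[0x01+2] := {0x8f,0x8e}
#1 dst[0x00+3] := {0x8e,0xe0,0x2c}
#2 dst[0x06+4] := {0x0d,0x66,0x98,0xbc}
#3 dst[0x19+4] := {0x0d,0x66,0x98,0xbc}
query mem[0x1a]=0x66, mem[0x1c]=0xbc, mem[0x0a]=0x2a, mem[0x1b]=0x98, mem[0x08]=0x98

MEM[0x1a,0x1c,0x0a,0x1b,0x08] = 66 bc 2a 98 98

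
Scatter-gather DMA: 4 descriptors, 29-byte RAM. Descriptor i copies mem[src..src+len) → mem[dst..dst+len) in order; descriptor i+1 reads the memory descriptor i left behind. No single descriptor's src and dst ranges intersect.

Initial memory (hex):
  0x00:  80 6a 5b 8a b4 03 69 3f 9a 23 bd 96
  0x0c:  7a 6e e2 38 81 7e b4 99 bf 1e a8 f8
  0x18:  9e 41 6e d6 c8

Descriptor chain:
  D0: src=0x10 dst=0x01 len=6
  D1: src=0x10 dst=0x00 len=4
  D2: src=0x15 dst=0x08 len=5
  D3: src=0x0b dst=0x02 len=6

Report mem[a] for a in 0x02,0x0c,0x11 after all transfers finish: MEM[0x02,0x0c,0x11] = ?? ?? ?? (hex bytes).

#0 dst[0x01+6] := {0x81,0x7e,0xb4,0x99,0xbf,0x1e}
#1 dst[0x00+4] := {0x81,0x7e,0xb4,0x99}
#2 dst[0x08+5] := {0x1e,0xa8,0xf8,0x9e,0x41}
#3 dst[0x02+6] := {0x9e,0x41,0x6e,0xe2,0x38,0x81}
query mem[0x02]=0x9e, mem[0x0c]=0x41, mem[0x11]=0x7e

MEM[0x02,0x0c,0x11] = 9e 41 7e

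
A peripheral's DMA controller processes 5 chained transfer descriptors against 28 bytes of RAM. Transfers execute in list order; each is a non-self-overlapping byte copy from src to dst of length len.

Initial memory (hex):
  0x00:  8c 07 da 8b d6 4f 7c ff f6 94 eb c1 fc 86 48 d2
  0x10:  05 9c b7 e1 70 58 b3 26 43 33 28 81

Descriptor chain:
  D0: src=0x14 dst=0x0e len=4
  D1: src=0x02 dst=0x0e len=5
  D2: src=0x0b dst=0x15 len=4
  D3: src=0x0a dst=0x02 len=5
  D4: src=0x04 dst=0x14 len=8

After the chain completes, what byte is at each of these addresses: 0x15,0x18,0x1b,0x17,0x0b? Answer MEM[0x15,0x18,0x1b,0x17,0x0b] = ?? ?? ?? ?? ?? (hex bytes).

  after D0: wrote 4B at 0x0e = 7058b326
  after D1: wrote 5B at 0x0e = da8bd64f7c
  after D2: wrote 4B at 0x15 = c1fc86da
  after D3: wrote 5B at 0x02 = ebc1fc86da
  after D4: wrote 8B at 0x14 = fc86dafff694ebc1
query mem[0x15]=0x86, mem[0x18]=0xf6, mem[0x1b]=0xc1, mem[0x17]=0xff, mem[0x0b]=0xc1

MEM[0x15,0x18,0x1b,0x17,0x0b] = 86 f6 c1 ff c1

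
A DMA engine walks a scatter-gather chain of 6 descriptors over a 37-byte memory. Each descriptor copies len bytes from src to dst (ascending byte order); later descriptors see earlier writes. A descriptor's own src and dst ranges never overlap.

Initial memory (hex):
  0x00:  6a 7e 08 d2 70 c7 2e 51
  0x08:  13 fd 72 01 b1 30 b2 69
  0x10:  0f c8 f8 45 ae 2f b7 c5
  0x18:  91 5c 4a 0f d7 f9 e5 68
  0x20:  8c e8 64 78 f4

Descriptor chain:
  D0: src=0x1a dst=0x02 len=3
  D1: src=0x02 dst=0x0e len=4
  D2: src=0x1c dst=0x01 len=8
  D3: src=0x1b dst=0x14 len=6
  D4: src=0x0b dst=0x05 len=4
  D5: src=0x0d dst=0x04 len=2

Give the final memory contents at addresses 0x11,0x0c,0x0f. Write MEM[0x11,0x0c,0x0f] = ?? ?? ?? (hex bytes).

[0] 0x1a->0x02 len=3 : 4a 0f d7
[1] 0x02->0x0e len=4 : 4a 0f d7 c7
[2] 0x1c->0x01 len=8 : d7 f9 e5 68 8c e8 64 78
[3] 0x1b->0x14 len=6 : 0f d7 f9 e5 68 8c
[4] 0x0b->0x05 len=4 : 01 b1 30 4a
[5] 0x0d->0x04 len=2 : 30 4a
query mem[0x11]=0xc7, mem[0x0c]=0xb1, mem[0x0f]=0x0f

MEM[0x11,0x0c,0x0f] = c7 b1 0f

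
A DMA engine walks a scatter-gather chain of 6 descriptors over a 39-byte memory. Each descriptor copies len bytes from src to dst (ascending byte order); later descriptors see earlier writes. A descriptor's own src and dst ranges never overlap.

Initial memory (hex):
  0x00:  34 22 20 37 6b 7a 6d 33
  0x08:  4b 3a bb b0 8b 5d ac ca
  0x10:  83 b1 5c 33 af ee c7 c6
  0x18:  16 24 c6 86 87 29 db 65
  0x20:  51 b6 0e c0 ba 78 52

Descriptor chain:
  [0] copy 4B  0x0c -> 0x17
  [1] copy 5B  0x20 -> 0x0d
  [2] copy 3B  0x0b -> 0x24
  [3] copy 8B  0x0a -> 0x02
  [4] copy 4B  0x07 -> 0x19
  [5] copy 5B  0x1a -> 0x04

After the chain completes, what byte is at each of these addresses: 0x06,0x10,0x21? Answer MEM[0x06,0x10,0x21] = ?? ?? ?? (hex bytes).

MEM[0x06,0x10,0x21] = bb c0 b6

[0] 0x0c->0x17 len=4 : 8b 5d ac ca
[1] 0x20->0x0d len=5 : 51 b6 0e c0 ba
[2] 0x0b->0x24 len=3 : b0 8b 51
[3] 0x0a->0x02 len=8 : bb b0 8b 51 b6 0e c0 ba
[4] 0x07->0x19 len=4 : 0e c0 ba bb
[5] 0x1a->0x04 len=5 : c0 ba bb 29 db
query mem[0x06]=0xbb, mem[0x10]=0xc0, mem[0x21]=0xb6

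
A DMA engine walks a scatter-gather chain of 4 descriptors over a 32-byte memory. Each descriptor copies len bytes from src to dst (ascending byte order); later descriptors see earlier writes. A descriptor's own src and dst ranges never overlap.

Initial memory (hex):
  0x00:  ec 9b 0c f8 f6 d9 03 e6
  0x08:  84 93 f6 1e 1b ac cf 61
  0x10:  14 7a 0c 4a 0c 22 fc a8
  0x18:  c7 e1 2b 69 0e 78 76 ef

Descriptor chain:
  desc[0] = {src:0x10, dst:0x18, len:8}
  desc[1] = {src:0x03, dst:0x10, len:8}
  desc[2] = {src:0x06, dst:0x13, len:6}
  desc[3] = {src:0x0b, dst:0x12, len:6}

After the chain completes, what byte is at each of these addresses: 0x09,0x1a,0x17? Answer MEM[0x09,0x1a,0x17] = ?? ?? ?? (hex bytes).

MEM[0x09,0x1a,0x17] = 93 0c f8

  after D0: wrote 8B at 0x18 = 147a0c4a0c22fca8
  after D1: wrote 8B at 0x10 = f8f6d903e68493f6
  after D2: wrote 6B at 0x13 = 03e68493f61e
  after D3: wrote 6B at 0x12 = 1e1baccf61f8
query mem[0x09]=0x93, mem[0x1a]=0x0c, mem[0x17]=0xf8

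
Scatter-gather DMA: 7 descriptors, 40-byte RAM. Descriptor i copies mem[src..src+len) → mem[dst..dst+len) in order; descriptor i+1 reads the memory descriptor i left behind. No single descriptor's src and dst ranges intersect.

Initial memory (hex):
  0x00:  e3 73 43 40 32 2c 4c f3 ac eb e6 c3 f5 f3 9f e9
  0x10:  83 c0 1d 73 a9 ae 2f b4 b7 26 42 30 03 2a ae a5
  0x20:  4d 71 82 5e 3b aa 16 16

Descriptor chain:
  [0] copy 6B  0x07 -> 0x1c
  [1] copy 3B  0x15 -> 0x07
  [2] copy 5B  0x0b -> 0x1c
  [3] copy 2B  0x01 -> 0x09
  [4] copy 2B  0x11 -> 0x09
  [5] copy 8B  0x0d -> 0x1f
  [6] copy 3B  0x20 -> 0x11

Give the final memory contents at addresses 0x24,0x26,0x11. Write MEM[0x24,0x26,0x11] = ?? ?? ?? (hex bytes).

MEM[0x24,0x26,0x11] = 1d a9 9f

[0] 0x07->0x1c len=6 : f3 ac eb e6 c3 f5
[1] 0x15->0x07 len=3 : ae 2f b4
[2] 0x0b->0x1c len=5 : c3 f5 f3 9f e9
[3] 0x01->0x09 len=2 : 73 43
[4] 0x11->0x09 len=2 : c0 1d
[5] 0x0d->0x1f len=8 : f3 9f e9 83 c0 1d 73 a9
[6] 0x20->0x11 len=3 : 9f e9 83
query mem[0x24]=0x1d, mem[0x26]=0xa9, mem[0x11]=0x9f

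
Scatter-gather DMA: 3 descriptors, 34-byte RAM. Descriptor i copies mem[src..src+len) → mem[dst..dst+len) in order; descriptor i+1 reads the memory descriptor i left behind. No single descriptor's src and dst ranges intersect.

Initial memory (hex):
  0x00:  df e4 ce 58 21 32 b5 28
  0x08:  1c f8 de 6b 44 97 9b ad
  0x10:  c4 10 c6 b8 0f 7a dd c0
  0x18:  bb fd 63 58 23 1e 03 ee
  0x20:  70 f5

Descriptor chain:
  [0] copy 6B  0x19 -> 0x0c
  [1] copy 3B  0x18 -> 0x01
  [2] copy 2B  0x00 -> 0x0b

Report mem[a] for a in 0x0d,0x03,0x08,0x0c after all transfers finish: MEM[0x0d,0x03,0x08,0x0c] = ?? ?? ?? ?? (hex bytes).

MEM[0x0d,0x03,0x08,0x0c] = 63 63 1c bb

[0] 0x19->0x0c len=6 : fd 63 58 23 1e 03
[1] 0x18->0x01 len=3 : bb fd 63
[2] 0x00->0x0b len=2 : df bb
query mem[0x0d]=0x63, mem[0x03]=0x63, mem[0x08]=0x1c, mem[0x0c]=0xbb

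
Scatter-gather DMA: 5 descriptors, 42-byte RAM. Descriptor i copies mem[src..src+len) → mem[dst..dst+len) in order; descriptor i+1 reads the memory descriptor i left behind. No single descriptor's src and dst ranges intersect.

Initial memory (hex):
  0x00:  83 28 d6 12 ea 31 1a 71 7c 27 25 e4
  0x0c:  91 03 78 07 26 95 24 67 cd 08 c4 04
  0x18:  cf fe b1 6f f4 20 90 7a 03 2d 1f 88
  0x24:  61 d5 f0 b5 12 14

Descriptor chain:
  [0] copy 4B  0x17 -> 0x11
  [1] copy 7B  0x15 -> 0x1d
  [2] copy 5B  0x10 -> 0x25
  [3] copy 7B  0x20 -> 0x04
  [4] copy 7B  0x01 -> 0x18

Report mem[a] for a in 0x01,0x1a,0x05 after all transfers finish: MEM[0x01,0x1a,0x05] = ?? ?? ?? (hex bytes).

D0: mem[0x11..0x14] <- [04 cf fe b1]
D1: mem[0x1d..0x23] <- [08 c4 04 cf fe b1 6f]
D2: mem[0x25..0x29] <- [26 04 cf fe b1]
D3: mem[0x04..0x0a] <- [cf fe b1 6f 61 26 04]
D4: mem[0x18..0x1e] <- [28 d6 12 cf fe b1 6f]
query mem[0x01]=0x28, mem[0x1a]=0x12, mem[0x05]=0xfe

MEM[0x01,0x1a,0x05] = 28 12 fe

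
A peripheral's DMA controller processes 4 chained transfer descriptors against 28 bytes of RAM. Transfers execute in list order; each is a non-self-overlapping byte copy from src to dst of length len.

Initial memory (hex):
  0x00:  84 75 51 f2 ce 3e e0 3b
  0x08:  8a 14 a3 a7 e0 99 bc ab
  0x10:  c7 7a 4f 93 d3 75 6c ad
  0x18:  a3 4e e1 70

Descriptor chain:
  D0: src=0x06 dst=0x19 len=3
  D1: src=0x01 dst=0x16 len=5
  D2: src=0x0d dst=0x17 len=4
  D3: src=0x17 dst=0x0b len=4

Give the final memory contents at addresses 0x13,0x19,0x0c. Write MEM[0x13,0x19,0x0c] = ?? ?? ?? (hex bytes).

MEM[0x13,0x19,0x0c] = 93 ab bc

[0] 0x06->0x19 len=3 : e0 3b 8a
[1] 0x01->0x16 len=5 : 75 51 f2 ce 3e
[2] 0x0d->0x17 len=4 : 99 bc ab c7
[3] 0x17->0x0b len=4 : 99 bc ab c7
query mem[0x13]=0x93, mem[0x19]=0xab, mem[0x0c]=0xbc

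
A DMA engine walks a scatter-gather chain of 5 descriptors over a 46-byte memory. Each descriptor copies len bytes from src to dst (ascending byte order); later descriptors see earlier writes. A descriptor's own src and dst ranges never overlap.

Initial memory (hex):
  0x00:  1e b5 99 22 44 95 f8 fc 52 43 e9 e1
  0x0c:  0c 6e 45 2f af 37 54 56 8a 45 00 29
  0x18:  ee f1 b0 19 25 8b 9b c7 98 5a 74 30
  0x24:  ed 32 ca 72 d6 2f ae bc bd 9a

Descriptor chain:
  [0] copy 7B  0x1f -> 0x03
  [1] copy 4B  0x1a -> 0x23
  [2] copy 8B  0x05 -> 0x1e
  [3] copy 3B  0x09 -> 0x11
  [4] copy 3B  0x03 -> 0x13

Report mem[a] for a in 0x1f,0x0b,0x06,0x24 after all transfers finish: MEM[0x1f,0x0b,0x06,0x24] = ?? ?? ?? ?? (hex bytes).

MEM[0x1f,0x0b,0x06,0x24] = 74 e1 74 e1

#0 dst[0x03+7] := {0xc7,0x98,0x5a,0x74,0x30,0xed,0x32}
#1 dst[0x23+4] := {0xb0,0x19,0x25,0x8b}
#2 dst[0x1e+8] := {0x5a,0x74,0x30,0xed,0x32,0xe9,0xe1,0x0c}
#3 dst[0x11+3] := {0x32,0xe9,0xe1}
#4 dst[0x13+3] := {0xc7,0x98,0x5a}
query mem[0x1f]=0x74, mem[0x0b]=0xe1, mem[0x06]=0x74, mem[0x24]=0xe1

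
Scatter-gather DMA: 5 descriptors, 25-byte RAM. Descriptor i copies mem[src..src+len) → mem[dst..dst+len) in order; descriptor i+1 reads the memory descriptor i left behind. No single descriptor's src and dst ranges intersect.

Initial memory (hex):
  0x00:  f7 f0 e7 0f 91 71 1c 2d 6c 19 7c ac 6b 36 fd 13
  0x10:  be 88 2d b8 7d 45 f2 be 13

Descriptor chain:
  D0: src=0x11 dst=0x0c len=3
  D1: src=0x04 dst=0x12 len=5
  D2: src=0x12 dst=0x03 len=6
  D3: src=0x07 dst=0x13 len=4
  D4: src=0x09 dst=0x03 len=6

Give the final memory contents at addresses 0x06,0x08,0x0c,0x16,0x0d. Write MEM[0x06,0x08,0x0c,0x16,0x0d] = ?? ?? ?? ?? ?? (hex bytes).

#0 dst[0x0c+3] := {0x88,0x2d,0xb8}
#1 dst[0x12+5] := {0x91,0x71,0x1c,0x2d,0x6c}
#2 dst[0x03+6] := {0x91,0x71,0x1c,0x2d,0x6c,0xbe}
#3 dst[0x13+4] := {0x6c,0xbe,0x19,0x7c}
#4 dst[0x03+6] := {0x19,0x7c,0xac,0x88,0x2d,0xb8}
query mem[0x06]=0x88, mem[0x08]=0xb8, mem[0x0c]=0x88, mem[0x16]=0x7c, mem[0x0d]=0x2d

MEM[0x06,0x08,0x0c,0x16,0x0d] = 88 b8 88 7c 2d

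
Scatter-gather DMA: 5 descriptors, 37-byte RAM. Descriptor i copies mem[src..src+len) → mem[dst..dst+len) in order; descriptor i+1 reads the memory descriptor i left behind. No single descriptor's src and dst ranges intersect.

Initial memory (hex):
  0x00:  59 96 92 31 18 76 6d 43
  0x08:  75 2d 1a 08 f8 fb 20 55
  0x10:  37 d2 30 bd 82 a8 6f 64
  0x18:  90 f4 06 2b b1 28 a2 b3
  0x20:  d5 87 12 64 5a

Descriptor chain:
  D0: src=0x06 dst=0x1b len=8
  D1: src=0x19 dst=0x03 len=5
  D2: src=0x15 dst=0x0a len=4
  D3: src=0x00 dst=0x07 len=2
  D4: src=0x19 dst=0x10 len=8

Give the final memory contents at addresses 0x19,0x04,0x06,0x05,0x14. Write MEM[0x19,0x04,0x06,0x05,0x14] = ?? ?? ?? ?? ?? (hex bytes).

#0 dst[0x1b+8] := {0x6d,0x43,0x75,0x2d,0x1a,0x08,0xf8,0xfb}
#1 dst[0x03+5] := {0xf4,0x06,0x6d,0x43,0x75}
#2 dst[0x0a+4] := {0xa8,0x6f,0x64,0x90}
#3 dst[0x07+2] := {0x59,0x96}
#4 dst[0x10+8] := {0xf4,0x06,0x6d,0x43,0x75,0x2d,0x1a,0x08}
query mem[0x19]=0xf4, mem[0x04]=0x06, mem[0x06]=0x43, mem[0x05]=0x6d, mem[0x14]=0x75

MEM[0x19,0x04,0x06,0x05,0x14] = f4 06 43 6d 75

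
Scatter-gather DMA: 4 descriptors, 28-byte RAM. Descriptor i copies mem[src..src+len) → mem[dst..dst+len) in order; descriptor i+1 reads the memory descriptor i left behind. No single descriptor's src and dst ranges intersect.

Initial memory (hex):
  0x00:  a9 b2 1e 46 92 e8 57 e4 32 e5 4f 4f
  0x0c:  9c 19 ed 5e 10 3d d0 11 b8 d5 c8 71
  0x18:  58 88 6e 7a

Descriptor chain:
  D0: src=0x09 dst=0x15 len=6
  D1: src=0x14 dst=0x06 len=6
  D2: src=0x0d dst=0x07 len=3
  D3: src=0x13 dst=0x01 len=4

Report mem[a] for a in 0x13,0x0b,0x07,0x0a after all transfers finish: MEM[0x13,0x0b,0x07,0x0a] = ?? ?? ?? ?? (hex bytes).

MEM[0x13,0x0b,0x07,0x0a] = 11 19 19 9c

#0 dst[0x15+6] := {0xe5,0x4f,0x4f,0x9c,0x19,0xed}
#1 dst[0x06+6] := {0xb8,0xe5,0x4f,0x4f,0x9c,0x19}
#2 dst[0x07+3] := {0x19,0xed,0x5e}
#3 dst[0x01+4] := {0x11,0xb8,0xe5,0x4f}
query mem[0x13]=0x11, mem[0x0b]=0x19, mem[0x07]=0x19, mem[0x0a]=0x9c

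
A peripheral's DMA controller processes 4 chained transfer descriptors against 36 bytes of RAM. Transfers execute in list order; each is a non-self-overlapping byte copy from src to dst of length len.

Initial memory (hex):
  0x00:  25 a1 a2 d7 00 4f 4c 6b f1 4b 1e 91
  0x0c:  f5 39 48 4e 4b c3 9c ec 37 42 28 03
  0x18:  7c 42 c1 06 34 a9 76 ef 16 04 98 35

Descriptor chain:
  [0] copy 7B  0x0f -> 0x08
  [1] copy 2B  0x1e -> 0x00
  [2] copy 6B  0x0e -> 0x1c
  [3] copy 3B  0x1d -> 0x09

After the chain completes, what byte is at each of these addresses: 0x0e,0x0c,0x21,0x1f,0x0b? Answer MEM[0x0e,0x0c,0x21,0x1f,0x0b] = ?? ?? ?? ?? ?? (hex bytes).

D0: mem[0x08..0x0e] <- [4e 4b c3 9c ec 37 42]
D1: mem[0x00..0x01] <- [76 ef]
D2: mem[0x1c..0x21] <- [42 4e 4b c3 9c ec]
D3: mem[0x09..0x0b] <- [4e 4b c3]
query mem[0x0e]=0x42, mem[0x0c]=0xec, mem[0x21]=0xec, mem[0x1f]=0xc3, mem[0x0b]=0xc3

MEM[0x0e,0x0c,0x21,0x1f,0x0b] = 42 ec ec c3 c3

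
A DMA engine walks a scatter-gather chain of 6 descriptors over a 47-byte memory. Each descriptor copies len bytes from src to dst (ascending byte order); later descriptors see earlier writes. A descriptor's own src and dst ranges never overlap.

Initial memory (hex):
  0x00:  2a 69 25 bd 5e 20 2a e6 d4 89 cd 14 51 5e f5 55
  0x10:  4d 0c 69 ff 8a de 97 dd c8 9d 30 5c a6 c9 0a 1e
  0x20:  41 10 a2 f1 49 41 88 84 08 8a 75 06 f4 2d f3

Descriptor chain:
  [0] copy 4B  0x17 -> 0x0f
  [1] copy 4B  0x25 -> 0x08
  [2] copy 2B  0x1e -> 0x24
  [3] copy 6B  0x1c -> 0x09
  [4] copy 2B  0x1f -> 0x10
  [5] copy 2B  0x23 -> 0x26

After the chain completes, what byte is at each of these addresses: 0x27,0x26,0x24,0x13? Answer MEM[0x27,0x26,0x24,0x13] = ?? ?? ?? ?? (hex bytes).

  after D0: wrote 4B at 0x0f = ddc89d30
  after D1: wrote 4B at 0x08 = 41888408
  after D2: wrote 2B at 0x24 = 0a1e
  after D3: wrote 6B at 0x09 = a6c90a1e4110
  after D4: wrote 2B at 0x10 = 1e41
  after D5: wrote 2B at 0x26 = f10a
query mem[0x27]=0x0a, mem[0x26]=0xf1, mem[0x24]=0x0a, mem[0x13]=0xff

MEM[0x27,0x26,0x24,0x13] = 0a f1 0a ff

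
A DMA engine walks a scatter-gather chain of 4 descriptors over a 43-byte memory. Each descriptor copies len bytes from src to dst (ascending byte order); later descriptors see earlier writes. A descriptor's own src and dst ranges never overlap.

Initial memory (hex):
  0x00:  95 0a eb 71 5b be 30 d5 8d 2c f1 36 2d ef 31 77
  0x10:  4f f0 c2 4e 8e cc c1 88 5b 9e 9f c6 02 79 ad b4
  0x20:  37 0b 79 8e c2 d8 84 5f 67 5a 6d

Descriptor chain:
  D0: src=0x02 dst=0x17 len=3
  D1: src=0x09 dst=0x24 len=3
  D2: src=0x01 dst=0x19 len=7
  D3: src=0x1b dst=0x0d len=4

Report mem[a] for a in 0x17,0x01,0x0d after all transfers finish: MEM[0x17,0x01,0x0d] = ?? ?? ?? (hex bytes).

D0: mem[0x17..0x19] <- [eb 71 5b]
D1: mem[0x24..0x26] <- [2c f1 36]
D2: mem[0x19..0x1f] <- [0a eb 71 5b be 30 d5]
D3: mem[0x0d..0x10] <- [71 5b be 30]
query mem[0x17]=0xeb, mem[0x01]=0x0a, mem[0x0d]=0x71

MEM[0x17,0x01,0x0d] = eb 0a 71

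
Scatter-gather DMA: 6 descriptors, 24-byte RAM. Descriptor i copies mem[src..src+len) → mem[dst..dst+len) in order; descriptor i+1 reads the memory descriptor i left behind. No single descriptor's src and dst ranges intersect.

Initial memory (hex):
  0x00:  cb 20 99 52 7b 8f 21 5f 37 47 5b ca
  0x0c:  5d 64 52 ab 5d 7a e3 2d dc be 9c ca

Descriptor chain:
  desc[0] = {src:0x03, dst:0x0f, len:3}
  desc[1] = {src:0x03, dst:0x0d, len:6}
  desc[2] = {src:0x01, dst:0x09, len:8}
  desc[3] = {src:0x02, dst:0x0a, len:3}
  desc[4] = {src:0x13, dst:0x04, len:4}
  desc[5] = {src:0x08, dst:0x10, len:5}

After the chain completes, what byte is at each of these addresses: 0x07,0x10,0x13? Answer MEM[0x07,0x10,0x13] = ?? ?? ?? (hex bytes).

#0 dst[0x0f+3] := {0x52,0x7b,0x8f}
#1 dst[0x0d+6] := {0x52,0x7b,0x8f,0x21,0x5f,0x37}
#2 dst[0x09+8] := {0x20,0x99,0x52,0x7b,0x8f,0x21,0x5f,0x37}
#3 dst[0x0a+3] := {0x99,0x52,0x7b}
#4 dst[0x04+4] := {0x2d,0xdc,0xbe,0x9c}
#5 dst[0x10+5] := {0x37,0x20,0x99,0x52,0x7b}
query mem[0x07]=0x9c, mem[0x10]=0x37, mem[0x13]=0x52

MEM[0x07,0x10,0x13] = 9c 37 52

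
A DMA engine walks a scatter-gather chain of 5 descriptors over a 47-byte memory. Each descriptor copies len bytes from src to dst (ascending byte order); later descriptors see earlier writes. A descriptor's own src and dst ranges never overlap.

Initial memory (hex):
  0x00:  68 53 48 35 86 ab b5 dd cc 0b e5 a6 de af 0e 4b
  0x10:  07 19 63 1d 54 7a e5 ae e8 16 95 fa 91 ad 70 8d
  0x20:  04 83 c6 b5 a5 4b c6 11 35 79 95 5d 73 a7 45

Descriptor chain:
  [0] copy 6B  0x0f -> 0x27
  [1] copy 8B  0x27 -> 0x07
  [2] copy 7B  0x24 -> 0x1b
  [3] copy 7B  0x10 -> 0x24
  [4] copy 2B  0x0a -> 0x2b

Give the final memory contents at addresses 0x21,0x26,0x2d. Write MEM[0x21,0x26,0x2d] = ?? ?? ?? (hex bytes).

MEM[0x21,0x26,0x2d] = 63 63 a7

#0 dst[0x27+6] := {0x4b,0x07,0x19,0x63,0x1d,0x54}
#1 dst[0x07+8] := {0x4b,0x07,0x19,0x63,0x1d,0x54,0xa7,0x45}
#2 dst[0x1b+7] := {0xa5,0x4b,0xc6,0x4b,0x07,0x19,0x63}
#3 dst[0x24+7] := {0x07,0x19,0x63,0x1d,0x54,0x7a,0xe5}
#4 dst[0x2b+2] := {0x63,0x1d}
query mem[0x21]=0x63, mem[0x26]=0x63, mem[0x2d]=0xa7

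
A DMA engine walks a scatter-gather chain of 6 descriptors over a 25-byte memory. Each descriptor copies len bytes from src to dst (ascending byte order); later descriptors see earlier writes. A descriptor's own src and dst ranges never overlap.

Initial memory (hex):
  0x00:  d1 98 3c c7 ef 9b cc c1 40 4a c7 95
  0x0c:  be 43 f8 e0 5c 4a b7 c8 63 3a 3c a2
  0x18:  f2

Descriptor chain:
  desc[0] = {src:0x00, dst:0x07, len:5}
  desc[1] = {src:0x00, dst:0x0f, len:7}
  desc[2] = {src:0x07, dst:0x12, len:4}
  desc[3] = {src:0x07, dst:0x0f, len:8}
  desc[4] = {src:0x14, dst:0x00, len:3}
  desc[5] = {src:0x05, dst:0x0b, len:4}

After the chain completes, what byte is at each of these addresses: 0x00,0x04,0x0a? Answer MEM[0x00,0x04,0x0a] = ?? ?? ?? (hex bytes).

[0] 0x00->0x07 len=5 : d1 98 3c c7 ef
[1] 0x00->0x0f len=7 : d1 98 3c c7 ef 9b cc
[2] 0x07->0x12 len=4 : d1 98 3c c7
[3] 0x07->0x0f len=8 : d1 98 3c c7 ef be 43 f8
[4] 0x14->0x00 len=3 : be 43 f8
[5] 0x05->0x0b len=4 : 9b cc d1 98
query mem[0x00]=0xbe, mem[0x04]=0xef, mem[0x0a]=0xc7

MEM[0x00,0x04,0x0a] = be ef c7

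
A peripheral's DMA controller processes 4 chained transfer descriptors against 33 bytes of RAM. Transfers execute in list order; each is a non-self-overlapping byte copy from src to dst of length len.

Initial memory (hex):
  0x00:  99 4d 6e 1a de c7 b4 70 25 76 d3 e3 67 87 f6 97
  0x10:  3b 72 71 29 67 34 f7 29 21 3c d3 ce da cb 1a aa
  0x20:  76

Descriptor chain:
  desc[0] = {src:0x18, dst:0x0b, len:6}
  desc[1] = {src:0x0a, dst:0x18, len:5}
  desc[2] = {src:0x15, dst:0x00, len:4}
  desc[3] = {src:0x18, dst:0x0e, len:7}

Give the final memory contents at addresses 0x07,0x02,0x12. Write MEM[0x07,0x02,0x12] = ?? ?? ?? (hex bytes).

#0 dst[0x0b+6] := {0x21,0x3c,0xd3,0xce,0xda,0xcb}
#1 dst[0x18+5] := {0xd3,0x21,0x3c,0xd3,0xce}
#2 dst[0x00+4] := {0x34,0xf7,0x29,0xd3}
#3 dst[0x0e+7] := {0xd3,0x21,0x3c,0xd3,0xce,0xcb,0x1a}
query mem[0x07]=0x70, mem[0x02]=0x29, mem[0x12]=0xce

MEM[0x07,0x02,0x12] = 70 29 ce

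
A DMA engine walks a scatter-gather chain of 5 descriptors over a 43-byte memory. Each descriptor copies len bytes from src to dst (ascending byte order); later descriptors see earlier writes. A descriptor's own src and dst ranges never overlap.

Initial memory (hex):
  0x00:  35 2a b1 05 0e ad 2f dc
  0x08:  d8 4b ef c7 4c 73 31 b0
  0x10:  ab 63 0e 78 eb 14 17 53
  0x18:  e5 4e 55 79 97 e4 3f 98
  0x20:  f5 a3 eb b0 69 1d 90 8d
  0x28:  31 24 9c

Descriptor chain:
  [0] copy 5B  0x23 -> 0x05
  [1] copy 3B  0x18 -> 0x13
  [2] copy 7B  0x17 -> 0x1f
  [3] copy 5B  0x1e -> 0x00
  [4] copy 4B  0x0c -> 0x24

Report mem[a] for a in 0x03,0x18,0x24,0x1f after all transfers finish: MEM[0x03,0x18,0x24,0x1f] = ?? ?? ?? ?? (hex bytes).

MEM[0x03,0x18,0x24,0x1f] = 4e e5 4c 53

[0] 0x23->0x05 len=5 : b0 69 1d 90 8d
[1] 0x18->0x13 len=3 : e5 4e 55
[2] 0x17->0x1f len=7 : 53 e5 4e 55 79 97 e4
[3] 0x1e->0x00 len=5 : 3f 53 e5 4e 55
[4] 0x0c->0x24 len=4 : 4c 73 31 b0
query mem[0x03]=0x4e, mem[0x18]=0xe5, mem[0x24]=0x4c, mem[0x1f]=0x53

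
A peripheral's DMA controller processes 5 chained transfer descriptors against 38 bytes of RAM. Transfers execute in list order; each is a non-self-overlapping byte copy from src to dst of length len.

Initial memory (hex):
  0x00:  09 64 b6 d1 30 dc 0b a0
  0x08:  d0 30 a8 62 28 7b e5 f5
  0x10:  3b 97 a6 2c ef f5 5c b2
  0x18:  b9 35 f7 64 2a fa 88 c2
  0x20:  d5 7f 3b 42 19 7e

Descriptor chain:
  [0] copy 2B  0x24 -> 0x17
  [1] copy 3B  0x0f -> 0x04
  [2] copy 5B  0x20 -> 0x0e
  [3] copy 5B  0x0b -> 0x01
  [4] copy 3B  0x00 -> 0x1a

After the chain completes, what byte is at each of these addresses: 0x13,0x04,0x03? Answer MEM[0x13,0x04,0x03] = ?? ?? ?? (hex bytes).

[0] 0x24->0x17 len=2 : 19 7e
[1] 0x0f->0x04 len=3 : f5 3b 97
[2] 0x20->0x0e len=5 : d5 7f 3b 42 19
[3] 0x0b->0x01 len=5 : 62 28 7b d5 7f
[4] 0x00->0x1a len=3 : 09 62 28
query mem[0x13]=0x2c, mem[0x04]=0xd5, mem[0x03]=0x7b

MEM[0x13,0x04,0x03] = 2c d5 7b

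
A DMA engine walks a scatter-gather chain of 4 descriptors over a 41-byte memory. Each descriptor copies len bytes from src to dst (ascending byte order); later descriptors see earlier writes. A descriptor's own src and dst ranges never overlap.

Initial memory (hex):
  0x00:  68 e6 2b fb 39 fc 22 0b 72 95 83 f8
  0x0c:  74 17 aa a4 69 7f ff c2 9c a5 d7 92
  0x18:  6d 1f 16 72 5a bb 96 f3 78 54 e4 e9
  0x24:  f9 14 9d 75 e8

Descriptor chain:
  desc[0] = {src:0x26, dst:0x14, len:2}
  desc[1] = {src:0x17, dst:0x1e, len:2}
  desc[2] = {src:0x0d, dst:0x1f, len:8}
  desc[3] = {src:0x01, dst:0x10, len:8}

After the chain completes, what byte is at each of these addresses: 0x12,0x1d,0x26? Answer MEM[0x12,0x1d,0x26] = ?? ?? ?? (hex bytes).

[0] 0x26->0x14 len=2 : 9d 75
[1] 0x17->0x1e len=2 : 92 6d
[2] 0x0d->0x1f len=8 : 17 aa a4 69 7f ff c2 9d
[3] 0x01->0x10 len=8 : e6 2b fb 39 fc 22 0b 72
query mem[0x12]=0xfb, mem[0x1d]=0xbb, mem[0x26]=0x9d

MEM[0x12,0x1d,0x26] = fb bb 9d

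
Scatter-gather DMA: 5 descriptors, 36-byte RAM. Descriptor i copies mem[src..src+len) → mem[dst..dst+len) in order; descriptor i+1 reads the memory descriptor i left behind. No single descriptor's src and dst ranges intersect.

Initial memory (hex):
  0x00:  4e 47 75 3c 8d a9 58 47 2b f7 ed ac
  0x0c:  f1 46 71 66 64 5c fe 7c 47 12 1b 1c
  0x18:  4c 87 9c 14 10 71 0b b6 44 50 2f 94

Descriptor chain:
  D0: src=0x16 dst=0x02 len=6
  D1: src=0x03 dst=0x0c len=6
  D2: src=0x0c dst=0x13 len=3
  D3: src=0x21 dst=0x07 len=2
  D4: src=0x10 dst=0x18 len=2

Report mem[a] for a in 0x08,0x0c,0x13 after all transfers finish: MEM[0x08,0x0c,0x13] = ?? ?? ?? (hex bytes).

D0: mem[0x02..0x07] <- [1b 1c 4c 87 9c 14]
D1: mem[0x0c..0x11] <- [1c 4c 87 9c 14 2b]
D2: mem[0x13..0x15] <- [1c 4c 87]
D3: mem[0x07..0x08] <- [50 2f]
D4: mem[0x18..0x19] <- [14 2b]
query mem[0x08]=0x2f, mem[0x0c]=0x1c, mem[0x13]=0x1c

MEM[0x08,0x0c,0x13] = 2f 1c 1c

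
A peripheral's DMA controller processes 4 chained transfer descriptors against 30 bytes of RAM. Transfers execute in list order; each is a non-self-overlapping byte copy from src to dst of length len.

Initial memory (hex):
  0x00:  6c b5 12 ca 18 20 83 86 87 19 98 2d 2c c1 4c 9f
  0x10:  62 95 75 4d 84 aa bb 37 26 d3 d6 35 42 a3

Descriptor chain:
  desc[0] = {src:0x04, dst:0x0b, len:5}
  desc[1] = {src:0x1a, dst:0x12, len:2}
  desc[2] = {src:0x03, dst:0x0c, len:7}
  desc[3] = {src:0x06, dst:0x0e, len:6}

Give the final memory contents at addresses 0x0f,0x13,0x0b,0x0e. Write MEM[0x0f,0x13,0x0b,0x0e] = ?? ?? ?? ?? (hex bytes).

MEM[0x0f,0x13,0x0b,0x0e] = 86 18 18 83

[0] 0x04->0x0b len=5 : 18 20 83 86 87
[1] 0x1a->0x12 len=2 : d6 35
[2] 0x03->0x0c len=7 : ca 18 20 83 86 87 19
[3] 0x06->0x0e len=6 : 83 86 87 19 98 18
query mem[0x0f]=0x86, mem[0x13]=0x18, mem[0x0b]=0x18, mem[0x0e]=0x83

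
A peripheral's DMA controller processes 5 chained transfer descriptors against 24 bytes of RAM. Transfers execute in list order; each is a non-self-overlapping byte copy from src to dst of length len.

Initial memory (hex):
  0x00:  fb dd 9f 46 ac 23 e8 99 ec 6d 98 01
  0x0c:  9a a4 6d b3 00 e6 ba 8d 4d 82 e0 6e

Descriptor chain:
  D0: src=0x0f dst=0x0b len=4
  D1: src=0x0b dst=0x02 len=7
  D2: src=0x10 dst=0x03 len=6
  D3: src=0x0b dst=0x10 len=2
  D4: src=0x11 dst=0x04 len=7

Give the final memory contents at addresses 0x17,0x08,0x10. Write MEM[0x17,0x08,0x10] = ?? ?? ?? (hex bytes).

#0 dst[0x0b+4] := {0xb3,0x00,0xe6,0xba}
#1 dst[0x02+7] := {0xb3,0x00,0xe6,0xba,0xb3,0x00,0xe6}
#2 dst[0x03+6] := {0x00,0xe6,0xba,0x8d,0x4d,0x82}
#3 dst[0x10+2] := {0xb3,0x00}
#4 dst[0x04+7] := {0x00,0xba,0x8d,0x4d,0x82,0xe0,0x6e}
query mem[0x17]=0x6e, mem[0x08]=0x82, mem[0x10]=0xb3

MEM[0x17,0x08,0x10] = 6e 82 b3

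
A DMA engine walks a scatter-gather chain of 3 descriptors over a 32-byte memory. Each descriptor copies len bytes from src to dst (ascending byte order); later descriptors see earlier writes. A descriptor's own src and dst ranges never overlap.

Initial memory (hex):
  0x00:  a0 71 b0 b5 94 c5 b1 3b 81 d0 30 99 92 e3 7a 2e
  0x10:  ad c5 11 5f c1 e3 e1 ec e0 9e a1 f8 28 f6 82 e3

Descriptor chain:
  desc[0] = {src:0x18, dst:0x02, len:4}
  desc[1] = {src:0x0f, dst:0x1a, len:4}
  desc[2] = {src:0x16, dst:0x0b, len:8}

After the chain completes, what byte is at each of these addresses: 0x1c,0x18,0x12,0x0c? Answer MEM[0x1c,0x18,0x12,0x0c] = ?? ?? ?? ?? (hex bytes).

MEM[0x1c,0x18,0x12,0x0c] = c5 e0 11 ec

[0] 0x18->0x02 len=4 : e0 9e a1 f8
[1] 0x0f->0x1a len=4 : 2e ad c5 11
[2] 0x16->0x0b len=8 : e1 ec e0 9e 2e ad c5 11
query mem[0x1c]=0xc5, mem[0x18]=0xe0, mem[0x12]=0x11, mem[0x0c]=0xec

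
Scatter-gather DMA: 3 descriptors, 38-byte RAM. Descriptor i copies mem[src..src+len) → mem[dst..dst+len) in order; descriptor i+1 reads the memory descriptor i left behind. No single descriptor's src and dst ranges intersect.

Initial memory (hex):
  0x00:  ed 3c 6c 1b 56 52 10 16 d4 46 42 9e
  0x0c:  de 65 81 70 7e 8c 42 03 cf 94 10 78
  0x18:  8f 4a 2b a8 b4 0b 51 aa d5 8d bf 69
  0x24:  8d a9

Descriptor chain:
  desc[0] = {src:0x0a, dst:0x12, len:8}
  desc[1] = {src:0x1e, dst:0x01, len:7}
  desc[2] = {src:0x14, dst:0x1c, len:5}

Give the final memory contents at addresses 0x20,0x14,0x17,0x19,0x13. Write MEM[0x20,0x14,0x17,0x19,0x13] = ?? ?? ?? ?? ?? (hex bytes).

D0: mem[0x12..0x19] <- [42 9e de 65 81 70 7e 8c]
D1: mem[0x01..0x07] <- [51 aa d5 8d bf 69 8d]
D2: mem[0x1c..0x20] <- [de 65 81 70 7e]
query mem[0x20]=0x7e, mem[0x14]=0xde, mem[0x17]=0x70, mem[0x19]=0x8c, mem[0x13]=0x9e

MEM[0x20,0x14,0x17,0x19,0x13] = 7e de 70 8c 9e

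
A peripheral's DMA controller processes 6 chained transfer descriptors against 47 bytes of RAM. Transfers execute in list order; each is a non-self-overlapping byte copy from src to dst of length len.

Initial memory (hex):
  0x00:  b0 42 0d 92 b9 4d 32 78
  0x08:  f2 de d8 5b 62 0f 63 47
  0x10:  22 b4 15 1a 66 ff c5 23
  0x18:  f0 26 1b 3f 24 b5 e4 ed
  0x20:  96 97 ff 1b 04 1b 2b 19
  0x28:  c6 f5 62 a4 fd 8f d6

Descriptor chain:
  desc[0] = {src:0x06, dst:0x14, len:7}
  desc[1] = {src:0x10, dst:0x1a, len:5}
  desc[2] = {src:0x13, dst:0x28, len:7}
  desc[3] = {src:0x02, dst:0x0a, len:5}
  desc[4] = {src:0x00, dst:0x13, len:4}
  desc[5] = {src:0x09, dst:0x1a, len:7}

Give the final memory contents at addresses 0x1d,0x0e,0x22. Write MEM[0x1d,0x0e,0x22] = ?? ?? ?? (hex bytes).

MEM[0x1d,0x0e,0x22] = b9 32 ff

  after D0: wrote 7B at 0x14 = 3278f2ded85b62
  after D1: wrote 5B at 0x1a = 22b4151a32
  after D2: wrote 7B at 0x28 = 1a3278f2ded85b
  after D3: wrote 5B at 0x0a = 0d92b94d32
  after D4: wrote 4B at 0x13 = b0420d92
  after D5: wrote 7B at 0x1a = de0d92b94d3247
query mem[0x1d]=0xb9, mem[0x0e]=0x32, mem[0x22]=0xff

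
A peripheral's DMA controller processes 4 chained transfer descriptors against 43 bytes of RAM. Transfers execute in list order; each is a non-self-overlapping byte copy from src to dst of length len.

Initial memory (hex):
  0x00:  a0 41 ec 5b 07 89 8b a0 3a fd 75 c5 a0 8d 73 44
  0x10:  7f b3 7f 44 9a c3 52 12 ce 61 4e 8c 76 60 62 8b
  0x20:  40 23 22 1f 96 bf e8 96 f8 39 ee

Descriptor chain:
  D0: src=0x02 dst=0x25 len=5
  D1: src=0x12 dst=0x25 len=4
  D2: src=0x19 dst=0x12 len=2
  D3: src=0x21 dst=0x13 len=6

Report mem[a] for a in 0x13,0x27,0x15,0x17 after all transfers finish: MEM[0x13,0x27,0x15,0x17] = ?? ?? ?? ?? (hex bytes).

MEM[0x13,0x27,0x15,0x17] = 23 9a 1f 7f

  after D0: wrote 5B at 0x25 = ec5b07898b
  after D1: wrote 4B at 0x25 = 7f449ac3
  after D2: wrote 2B at 0x12 = 614e
  after D3: wrote 6B at 0x13 = 23221f967f44
query mem[0x13]=0x23, mem[0x27]=0x9a, mem[0x15]=0x1f, mem[0x17]=0x7f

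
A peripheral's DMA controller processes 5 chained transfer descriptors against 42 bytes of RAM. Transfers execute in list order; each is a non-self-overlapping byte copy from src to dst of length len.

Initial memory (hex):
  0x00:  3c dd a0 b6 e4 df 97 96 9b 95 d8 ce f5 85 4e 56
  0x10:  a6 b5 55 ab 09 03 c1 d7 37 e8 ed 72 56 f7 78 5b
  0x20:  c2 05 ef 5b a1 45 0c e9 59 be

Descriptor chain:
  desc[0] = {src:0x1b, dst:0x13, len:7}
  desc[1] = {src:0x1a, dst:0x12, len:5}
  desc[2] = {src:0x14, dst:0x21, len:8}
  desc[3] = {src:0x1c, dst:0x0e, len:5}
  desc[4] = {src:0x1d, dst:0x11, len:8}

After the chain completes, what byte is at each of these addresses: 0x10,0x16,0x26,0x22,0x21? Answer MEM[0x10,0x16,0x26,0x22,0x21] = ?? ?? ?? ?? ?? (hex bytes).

  after D0: wrote 7B at 0x13 = 7256f7785bc205
  after D1: wrote 5B at 0x12 = ed7256f778
  after D2: wrote 8B at 0x21 = 56f7785bc205ed72
  after D3: wrote 5B at 0x0e = 56f7785bc2
  after D4: wrote 8B at 0x11 = f7785bc256f7785b
query mem[0x10]=0x78, mem[0x16]=0xf7, mem[0x26]=0x05, mem[0x22]=0xf7, mem[0x21]=0x56

MEM[0x10,0x16,0x26,0x22,0x21] = 78 f7 05 f7 56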